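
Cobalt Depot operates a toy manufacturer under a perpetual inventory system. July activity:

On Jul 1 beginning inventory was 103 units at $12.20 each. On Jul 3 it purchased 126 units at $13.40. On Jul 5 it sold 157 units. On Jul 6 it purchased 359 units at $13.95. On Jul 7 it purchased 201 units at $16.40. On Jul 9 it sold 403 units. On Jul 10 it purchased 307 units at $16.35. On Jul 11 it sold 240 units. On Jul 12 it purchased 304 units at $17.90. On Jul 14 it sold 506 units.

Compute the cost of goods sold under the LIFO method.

Jul 5, 157 sold [LIFO — newest first]: 126 @ $13.40 + 31 @ $12.20 = $2,066.60
Jul 9, 403 sold [LIFO — newest first]: 201 @ $16.40 + 202 @ $13.95 = $6,114.30
Jul 11, 240 sold [LIFO — newest first]: 240 @ $16.35 = $3,924.00
Jul 14, 506 sold [LIFO — newest first]: 304 @ $17.90 + 67 @ $16.35 + 135 @ $13.95 = $8,420.30
Total COGS = $2,066.60 + $6,114.30 + $3,924.00 + $8,420.30 = $20,525.20
Ending inventory: 72 @ $12.20 + 22 @ $13.95 = $1,185.30
Check: goods available $21,710.50 = COGS $20,525.20 + ending $1,185.30

COGS = $20,525.20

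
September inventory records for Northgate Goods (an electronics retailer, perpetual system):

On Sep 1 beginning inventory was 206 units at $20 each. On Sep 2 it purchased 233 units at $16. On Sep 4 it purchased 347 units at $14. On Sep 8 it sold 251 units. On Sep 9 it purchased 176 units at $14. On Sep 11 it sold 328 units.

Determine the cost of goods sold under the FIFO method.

COGS = $9,808

Sep 8, 251 sold [FIFO — oldest first]: 206 @ $20 + 45 @ $16 = $4,840
Sep 11, 328 sold [FIFO — oldest first]: 188 @ $16 + 140 @ $14 = $4,968
Total COGS = $4,840 + $4,968 = $9,808
Ending inventory: 207 @ $14 + 176 @ $14 = $5,362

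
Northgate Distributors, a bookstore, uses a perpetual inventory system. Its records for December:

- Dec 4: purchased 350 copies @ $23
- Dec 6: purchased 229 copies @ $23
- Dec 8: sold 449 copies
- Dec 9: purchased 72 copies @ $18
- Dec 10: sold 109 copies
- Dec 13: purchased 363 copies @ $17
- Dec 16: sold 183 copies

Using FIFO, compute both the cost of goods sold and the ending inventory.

Dec 8, 449 sold [FIFO — oldest first]: 350 @ $23 + 99 @ $23 = $10,327
Dec 10, 109 sold [FIFO — oldest first]: 109 @ $23 = $2,507
Dec 16, 183 sold [FIFO — oldest first]: 21 @ $23 + 72 @ $18 + 90 @ $17 = $3,309
Total COGS = $10,327 + $2,507 + $3,309 = $16,143
Ending inventory: 273 @ $17 = $4,641

COGS = $16,143; ending inventory = $4,641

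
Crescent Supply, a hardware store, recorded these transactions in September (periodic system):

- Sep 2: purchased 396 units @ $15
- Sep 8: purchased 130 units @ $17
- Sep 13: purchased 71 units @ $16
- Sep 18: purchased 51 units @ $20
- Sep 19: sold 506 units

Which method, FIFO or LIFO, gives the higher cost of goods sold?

FIFO COGS: 396 @ $15 + 110 @ $17 = $7,810
LIFO COGS: 51 @ $20 + 71 @ $16 + 130 @ $17 + 254 @ $15 = $8,176

LIFO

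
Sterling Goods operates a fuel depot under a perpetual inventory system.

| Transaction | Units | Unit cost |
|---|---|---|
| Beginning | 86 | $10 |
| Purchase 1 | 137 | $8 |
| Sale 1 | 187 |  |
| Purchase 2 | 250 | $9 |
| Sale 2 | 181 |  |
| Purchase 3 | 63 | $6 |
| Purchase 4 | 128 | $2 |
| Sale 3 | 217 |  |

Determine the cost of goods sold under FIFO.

COGS = $4,682

Sale 1 (187) [FIFO — oldest first]: 86 @ $10 + 101 @ $8 = $1,668
Sale 2 (181) [FIFO — oldest first]: 36 @ $8 + 145 @ $9 = $1,593
Sale 3 (217) [FIFO — oldest first]: 105 @ $9 + 63 @ $6 + 49 @ $2 = $1,421
Total COGS = $1,668 + $1,593 + $1,421 = $4,682
Ending inventory: 79 @ $2 = $158
Check: goods available $4,840 = COGS $4,682 + ending $158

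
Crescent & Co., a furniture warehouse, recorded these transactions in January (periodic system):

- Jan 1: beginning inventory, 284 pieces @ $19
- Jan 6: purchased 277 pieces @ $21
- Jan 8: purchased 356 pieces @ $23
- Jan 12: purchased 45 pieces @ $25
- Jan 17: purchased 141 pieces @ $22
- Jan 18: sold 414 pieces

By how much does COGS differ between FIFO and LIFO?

FIFO COGS: 284 @ $19 + 130 @ $21 = $8,126
LIFO COGS: 141 @ $22 + 45 @ $25 + 228 @ $23 = $9,471
Difference = |$8,126 − $9,471| = $1,345

$1,345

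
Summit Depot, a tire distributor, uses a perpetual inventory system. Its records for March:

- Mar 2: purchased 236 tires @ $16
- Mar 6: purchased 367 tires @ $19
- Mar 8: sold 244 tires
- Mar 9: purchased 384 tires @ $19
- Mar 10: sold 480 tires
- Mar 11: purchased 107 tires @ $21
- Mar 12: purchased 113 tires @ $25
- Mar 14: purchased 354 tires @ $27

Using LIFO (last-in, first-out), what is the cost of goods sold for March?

COGS = $13,756

Mar 8, 244 sold [LIFO — newest first]: 244 @ $19 = $4,636
Mar 10, 480 sold [LIFO — newest first]: 384 @ $19 + 96 @ $19 = $9,120
Total COGS = $4,636 + $9,120 = $13,756
Ending inventory: 236 @ $16 + 27 @ $19 + 107 @ $21 + 113 @ $25 + 354 @ $27 = $18,919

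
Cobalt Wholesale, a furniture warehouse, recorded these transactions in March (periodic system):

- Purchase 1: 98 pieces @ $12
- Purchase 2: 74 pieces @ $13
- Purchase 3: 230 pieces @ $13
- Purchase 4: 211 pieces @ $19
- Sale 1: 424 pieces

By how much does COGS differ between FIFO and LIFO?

$1,232

FIFO COGS: 98 @ $12 + 74 @ $13 + 230 @ $13 + 22 @ $19 = $5,546
LIFO COGS: 211 @ $19 + 213 @ $13 = $6,778
Difference = |$5,546 − $6,778| = $1,232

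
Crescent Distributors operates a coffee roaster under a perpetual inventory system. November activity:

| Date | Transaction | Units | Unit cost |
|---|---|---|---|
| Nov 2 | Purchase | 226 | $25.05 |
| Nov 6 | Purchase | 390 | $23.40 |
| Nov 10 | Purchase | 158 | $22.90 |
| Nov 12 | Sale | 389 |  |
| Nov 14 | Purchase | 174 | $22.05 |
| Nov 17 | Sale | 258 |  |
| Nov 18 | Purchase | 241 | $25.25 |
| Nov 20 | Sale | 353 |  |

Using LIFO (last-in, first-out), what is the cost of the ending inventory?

Ending inventory = $4,734.45

Nov 12, 389 sold [LIFO — newest first]: 158 @ $22.90 + 231 @ $23.40 = $9,023.60
Nov 17, 258 sold [LIFO — newest first]: 174 @ $22.05 + 84 @ $23.40 = $5,802.30
Nov 20, 353 sold [LIFO — newest first]: 241 @ $25.25 + 75 @ $23.40 + 37 @ $25.05 = $8,767.10
Total COGS = $9,023.60 + $5,802.30 + $8,767.10 = $23,593.00
Ending inventory: 189 @ $25.05 = $4,734.45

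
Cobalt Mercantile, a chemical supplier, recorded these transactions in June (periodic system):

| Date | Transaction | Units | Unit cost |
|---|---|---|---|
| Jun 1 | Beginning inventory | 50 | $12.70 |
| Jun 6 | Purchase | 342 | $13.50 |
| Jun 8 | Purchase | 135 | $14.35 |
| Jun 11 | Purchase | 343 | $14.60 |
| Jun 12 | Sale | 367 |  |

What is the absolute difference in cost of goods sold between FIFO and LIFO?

FIFO COGS: 50 @ $12.70 + 317 @ $13.50 = $4,914.50
LIFO COGS: 343 @ $14.60 + 24 @ $14.35 = $5,352.20
Difference = |$4,914.50 − $5,352.20| = $437.70

$437.70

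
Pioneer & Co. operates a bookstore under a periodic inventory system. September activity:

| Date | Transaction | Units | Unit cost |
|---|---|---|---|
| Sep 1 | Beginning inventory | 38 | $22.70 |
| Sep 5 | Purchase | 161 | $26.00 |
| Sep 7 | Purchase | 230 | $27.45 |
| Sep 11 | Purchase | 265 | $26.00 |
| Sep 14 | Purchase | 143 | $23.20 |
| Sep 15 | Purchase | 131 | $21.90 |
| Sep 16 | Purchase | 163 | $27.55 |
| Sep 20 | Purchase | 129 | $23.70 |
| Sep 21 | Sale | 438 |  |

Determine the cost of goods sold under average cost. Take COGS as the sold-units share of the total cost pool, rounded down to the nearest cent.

COGS = $11,119.13

Sep 21, sell 438: 438/1260 × $31,986.55 → $11,119.13
Ending inventory (cost pool remaining) = $20,867.42
Check: goods available $31,986.55 = COGS $11,119.13 + ending $20,867.42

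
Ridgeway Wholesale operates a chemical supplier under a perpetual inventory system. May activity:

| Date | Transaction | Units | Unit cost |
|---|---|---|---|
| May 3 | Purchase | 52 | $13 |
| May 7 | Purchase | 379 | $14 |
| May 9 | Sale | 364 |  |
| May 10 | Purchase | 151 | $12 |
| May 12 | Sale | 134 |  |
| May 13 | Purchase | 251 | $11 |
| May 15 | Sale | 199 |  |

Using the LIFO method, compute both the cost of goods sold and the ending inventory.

COGS = $8,893; ending inventory = $1,662

May 9, 364 sold [LIFO — newest first]: 364 @ $14 = $5,096
May 12, 134 sold [LIFO — newest first]: 134 @ $12 = $1,608
May 15, 199 sold [LIFO — newest first]: 199 @ $11 = $2,189
Total COGS = $5,096 + $1,608 + $2,189 = $8,893
Ending inventory: 52 @ $13 + 15 @ $14 + 17 @ $12 + 52 @ $11 = $1,662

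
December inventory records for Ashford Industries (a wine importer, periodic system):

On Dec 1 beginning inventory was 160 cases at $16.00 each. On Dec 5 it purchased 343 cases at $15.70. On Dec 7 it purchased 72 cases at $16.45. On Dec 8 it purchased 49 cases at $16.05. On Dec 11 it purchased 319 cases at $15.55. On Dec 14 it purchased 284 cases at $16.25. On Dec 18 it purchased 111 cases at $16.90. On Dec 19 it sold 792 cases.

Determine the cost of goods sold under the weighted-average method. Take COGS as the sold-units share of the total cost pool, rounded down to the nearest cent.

Dec 19, sell 792: 792/1338 × $21,367.30 → $12,647.90
Ending inventory (cost pool remaining) = $8,719.40

COGS = $12,647.90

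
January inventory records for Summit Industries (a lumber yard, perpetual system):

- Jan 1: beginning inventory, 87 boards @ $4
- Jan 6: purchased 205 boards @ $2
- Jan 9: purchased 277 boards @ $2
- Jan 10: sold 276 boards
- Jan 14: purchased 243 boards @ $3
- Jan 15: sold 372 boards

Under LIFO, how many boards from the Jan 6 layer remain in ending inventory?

77

Jan 10, 276 sold [LIFO — newest first]: 276 @ $2 = $552
Jan 15, 372 sold [LIFO — newest first]: 243 @ $3 + 1 @ $2 + 128 @ $2 = $987
Total COGS = $552 + $987 = $1,539
Ending inventory: 87 @ $4 + 77 @ $2 = $502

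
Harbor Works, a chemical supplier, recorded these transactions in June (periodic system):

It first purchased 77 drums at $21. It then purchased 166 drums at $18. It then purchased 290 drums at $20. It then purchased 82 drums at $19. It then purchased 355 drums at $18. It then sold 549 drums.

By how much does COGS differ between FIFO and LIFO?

FIFO COGS: 77 @ $21 + 166 @ $18 + 290 @ $20 + 16 @ $19 = $10,709
LIFO COGS: 355 @ $18 + 82 @ $19 + 112 @ $20 = $10,188
Difference = |$10,709 − $10,188| = $521

$521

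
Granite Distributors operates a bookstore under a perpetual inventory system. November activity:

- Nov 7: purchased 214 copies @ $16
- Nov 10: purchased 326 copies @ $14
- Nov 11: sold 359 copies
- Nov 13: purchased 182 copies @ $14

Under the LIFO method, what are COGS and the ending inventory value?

COGS = $5,092; ending inventory = $5,444

Nov 11, 359 sold [LIFO — newest first]: 326 @ $14 + 33 @ $16 = $5,092
Ending inventory: 181 @ $16 + 182 @ $14 = $5,444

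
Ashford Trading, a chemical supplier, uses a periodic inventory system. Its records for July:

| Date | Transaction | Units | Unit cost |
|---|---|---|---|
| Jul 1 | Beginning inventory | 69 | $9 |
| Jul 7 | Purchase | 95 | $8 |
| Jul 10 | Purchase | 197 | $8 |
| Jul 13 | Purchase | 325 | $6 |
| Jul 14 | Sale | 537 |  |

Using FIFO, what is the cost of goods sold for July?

COGS = $4,013

Jul 14, 537 sold [FIFO — oldest first]: 69 @ $9 + 95 @ $8 + 197 @ $8 + 176 @ $6 = $4,013
Ending inventory: 149 @ $6 = $894
Check: goods available $4,907 = COGS $4,013 + ending $894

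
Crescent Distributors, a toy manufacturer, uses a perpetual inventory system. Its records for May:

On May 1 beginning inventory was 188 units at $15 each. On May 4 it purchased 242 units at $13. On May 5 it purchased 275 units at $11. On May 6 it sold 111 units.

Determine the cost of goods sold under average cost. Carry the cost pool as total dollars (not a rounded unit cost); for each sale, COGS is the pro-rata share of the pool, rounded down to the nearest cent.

After May 1: 188 on hand, pool $2,820.00 (≈ $15.0000 each)
After May 4: 430 on hand, pool $5,966.00 (≈ $13.8744 each)
After May 5: 705 on hand, pool $8,991.00 (≈ $12.7532 each)
May 6, sell 111: 111/705 × $8,991.00 → $1,415.60
Ending inventory (cost pool remaining) = $7,575.40

COGS = $1,415.60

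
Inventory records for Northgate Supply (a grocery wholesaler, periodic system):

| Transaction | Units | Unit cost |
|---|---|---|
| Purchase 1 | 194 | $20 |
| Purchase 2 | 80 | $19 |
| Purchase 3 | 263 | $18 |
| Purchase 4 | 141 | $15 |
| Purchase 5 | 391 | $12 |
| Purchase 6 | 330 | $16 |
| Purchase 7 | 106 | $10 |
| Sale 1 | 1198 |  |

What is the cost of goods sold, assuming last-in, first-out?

Sale 1 (1198) [LIFO — newest first]: 106 @ $10 + 330 @ $16 + 391 @ $12 + 141 @ $15 + 230 @ $18 = $17,287
Ending inventory: 194 @ $20 + 80 @ $19 + 33 @ $18 = $5,994
Check: goods available $23,281 = COGS $17,287 + ending $5,994

COGS = $17,287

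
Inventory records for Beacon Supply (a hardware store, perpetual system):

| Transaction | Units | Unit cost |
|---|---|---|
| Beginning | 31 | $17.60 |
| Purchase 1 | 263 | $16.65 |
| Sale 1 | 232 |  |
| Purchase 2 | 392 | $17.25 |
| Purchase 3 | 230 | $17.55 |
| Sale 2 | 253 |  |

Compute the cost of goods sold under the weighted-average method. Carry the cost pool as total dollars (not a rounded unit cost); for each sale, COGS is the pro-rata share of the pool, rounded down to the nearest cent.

COGS = $8,264.34

After Beginning: 31 on hand, pool $545.60 (≈ $17.6000 each)
After Purchase 1: 294 on hand, pool $4,924.55 (≈ $16.7502 each)
Sale 1, sell 232: 232/294 × $4,924.55 → $3,886.03
After Purchase 2: 454 on hand, pool $7,800.52 (≈ $17.1818 each)
After Purchase 3: 684 on hand, pool $11,837.02 (≈ $17.3056 each)
Sale 2, sell 253: 253/684 × $11,837.02 → $4,378.31
Total COGS = $3,886.03 + $4,378.31 = $8,264.34
Ending inventory (cost pool remaining) = $7,458.71
Check: goods available $15,723.05 = COGS $8,264.34 + ending $7,458.71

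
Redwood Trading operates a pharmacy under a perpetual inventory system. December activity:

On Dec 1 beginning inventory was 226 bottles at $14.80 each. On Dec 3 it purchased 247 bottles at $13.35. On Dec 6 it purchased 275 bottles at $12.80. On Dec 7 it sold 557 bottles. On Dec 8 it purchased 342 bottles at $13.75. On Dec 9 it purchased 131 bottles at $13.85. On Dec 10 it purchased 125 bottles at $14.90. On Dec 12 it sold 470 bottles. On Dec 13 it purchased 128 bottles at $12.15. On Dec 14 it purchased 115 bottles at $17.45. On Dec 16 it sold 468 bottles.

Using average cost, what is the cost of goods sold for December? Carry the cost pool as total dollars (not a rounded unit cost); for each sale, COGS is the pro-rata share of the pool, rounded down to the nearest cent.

After Dec 1: 226 on hand, pool $3,344.80 (≈ $14.8000 each)
After Dec 3: 473 on hand, pool $6,642.25 (≈ $14.0428 each)
After Dec 6: 748 on hand, pool $10,162.25 (≈ $13.5859 each)
Dec 7, sell 557: 557/748 × $10,162.25 → $7,567.34
After Dec 8: 533 on hand, pool $7,297.41 (≈ $13.6912 each)
After Dec 9: 664 on hand, pool $9,111.76 (≈ $13.7225 each)
After Dec 10: 789 on hand, pool $10,974.26 (≈ $13.9091 each)
Dec 12, sell 470: 470/789 × $10,974.26 → $6,537.26
After Dec 13: 447 on hand, pool $5,992.20 (≈ $13.4054 each)
After Dec 14: 562 on hand, pool $7,998.95 (≈ $14.2330 each)
Dec 16, sell 468: 468/562 × $7,998.95 → $6,661.04
Total COGS = $7,567.34 + $6,537.26 + $6,661.04 = $20,765.64
Ending inventory (cost pool remaining) = $1,337.91
Check: goods available $22,103.55 = COGS $20,765.64 + ending $1,337.91

COGS = $20,765.64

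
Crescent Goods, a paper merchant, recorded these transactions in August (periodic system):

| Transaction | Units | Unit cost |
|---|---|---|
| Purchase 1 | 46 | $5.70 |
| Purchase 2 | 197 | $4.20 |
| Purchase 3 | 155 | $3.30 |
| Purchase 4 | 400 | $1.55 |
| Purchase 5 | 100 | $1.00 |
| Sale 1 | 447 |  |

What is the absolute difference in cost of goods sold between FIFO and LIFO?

FIFO COGS: 46 @ $5.70 + 197 @ $4.20 + 155 @ $3.30 + 49 @ $1.55 = $1,677.05
LIFO COGS: 100 @ $1.00 + 347 @ $1.55 = $637.85
Difference = |$1,677.05 − $637.85| = $1,039.20

$1,039.20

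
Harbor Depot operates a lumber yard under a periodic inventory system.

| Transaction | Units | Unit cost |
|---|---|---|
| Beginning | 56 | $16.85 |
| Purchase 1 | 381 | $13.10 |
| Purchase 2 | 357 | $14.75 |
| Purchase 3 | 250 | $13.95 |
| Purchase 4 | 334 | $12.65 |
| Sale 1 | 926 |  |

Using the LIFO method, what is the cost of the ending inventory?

Ending inventory = $6,155.95

Sale 1 (926) [LIFO — newest first]: 334 @ $12.65 + 250 @ $13.95 + 342 @ $14.75 = $12,757.10
Ending inventory: 56 @ $16.85 + 381 @ $13.10 + 15 @ $14.75 = $6,155.95
Check: goods available $18,913.05 = COGS $12,757.10 + ending $6,155.95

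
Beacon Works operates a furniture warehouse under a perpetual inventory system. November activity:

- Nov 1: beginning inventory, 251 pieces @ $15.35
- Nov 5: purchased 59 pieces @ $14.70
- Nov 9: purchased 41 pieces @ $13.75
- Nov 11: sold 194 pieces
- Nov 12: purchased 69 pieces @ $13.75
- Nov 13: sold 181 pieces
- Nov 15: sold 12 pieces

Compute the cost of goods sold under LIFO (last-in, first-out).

COGS = $5,726.10

Nov 11, 194 sold [LIFO — newest first]: 41 @ $13.75 + 59 @ $14.70 + 94 @ $15.35 = $2,873.95
Nov 13, 181 sold [LIFO — newest first]: 69 @ $13.75 + 112 @ $15.35 = $2,667.95
Nov 15, 12 sold [LIFO — newest first]: 12 @ $15.35 = $184.20
Total COGS = $2,873.95 + $2,667.95 + $184.20 = $5,726.10
Ending inventory: 33 @ $15.35 = $506.55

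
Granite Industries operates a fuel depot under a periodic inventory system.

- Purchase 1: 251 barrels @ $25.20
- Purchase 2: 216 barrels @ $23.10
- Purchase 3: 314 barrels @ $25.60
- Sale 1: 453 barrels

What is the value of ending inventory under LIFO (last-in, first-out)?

Ending inventory = $8,103.90

Sale 1 (453) [LIFO — newest first]: 314 @ $25.60 + 139 @ $23.10 = $11,249.30
Ending inventory: 251 @ $25.20 + 77 @ $23.10 = $8,103.90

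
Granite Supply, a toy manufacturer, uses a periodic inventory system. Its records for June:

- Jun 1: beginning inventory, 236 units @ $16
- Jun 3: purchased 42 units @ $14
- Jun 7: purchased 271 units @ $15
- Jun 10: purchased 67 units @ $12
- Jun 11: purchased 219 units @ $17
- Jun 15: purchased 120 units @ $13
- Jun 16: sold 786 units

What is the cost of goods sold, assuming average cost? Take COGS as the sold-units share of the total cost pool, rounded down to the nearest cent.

Jun 16, sell 786: 786/955 × $14,516.00 → $11,947.20
Ending inventory (cost pool remaining) = $2,568.80
Check: goods available $14,516.00 = COGS $11,947.20 + ending $2,568.80

COGS = $11,947.20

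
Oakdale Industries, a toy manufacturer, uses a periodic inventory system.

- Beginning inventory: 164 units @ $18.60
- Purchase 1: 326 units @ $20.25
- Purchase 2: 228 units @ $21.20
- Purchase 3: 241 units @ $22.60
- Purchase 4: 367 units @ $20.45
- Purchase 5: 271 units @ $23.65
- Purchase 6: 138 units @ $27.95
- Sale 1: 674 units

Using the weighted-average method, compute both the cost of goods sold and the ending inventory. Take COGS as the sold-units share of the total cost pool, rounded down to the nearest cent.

COGS = $14,646.77; ending inventory = $23,056.73

Sale 1, sell 674: 674/1735 × $37,703.50 → $14,646.77
Ending inventory (cost pool remaining) = $23,056.73
Check: goods available $37,703.50 = COGS $14,646.77 + ending $23,056.73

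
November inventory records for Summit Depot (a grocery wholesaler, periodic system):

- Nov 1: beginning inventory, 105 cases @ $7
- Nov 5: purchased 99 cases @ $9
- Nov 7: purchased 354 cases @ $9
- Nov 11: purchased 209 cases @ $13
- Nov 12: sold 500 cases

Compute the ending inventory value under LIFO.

Ending inventory = $2,193

Nov 12, 500 sold [LIFO — newest first]: 209 @ $13 + 291 @ $9 = $5,336
Ending inventory: 105 @ $7 + 99 @ $9 + 63 @ $9 = $2,193
Check: goods available $7,529 = COGS $5,336 + ending $2,193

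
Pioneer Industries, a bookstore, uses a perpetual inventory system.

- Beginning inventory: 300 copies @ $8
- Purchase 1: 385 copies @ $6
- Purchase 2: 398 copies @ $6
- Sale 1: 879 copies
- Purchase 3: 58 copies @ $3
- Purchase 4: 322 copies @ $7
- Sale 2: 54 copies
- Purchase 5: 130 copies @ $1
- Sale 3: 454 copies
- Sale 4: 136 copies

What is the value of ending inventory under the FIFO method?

Ending inventory = $70

Sale 1 (879) [FIFO — oldest first]: 300 @ $8 + 385 @ $6 + 194 @ $6 = $5,874
Sale 2 (54) [FIFO — oldest first]: 54 @ $6 = $324
Sale 3 (454) [FIFO — oldest first]: 150 @ $6 + 58 @ $3 + 246 @ $7 = $2,796
Sale 4 (136) [FIFO — oldest first]: 76 @ $7 + 60 @ $1 = $592
Total COGS = $5,874 + $324 + $2,796 + $592 = $9,586
Ending inventory: 70 @ $1 = $70
Check: goods available $9,656 = COGS $9,586 + ending $70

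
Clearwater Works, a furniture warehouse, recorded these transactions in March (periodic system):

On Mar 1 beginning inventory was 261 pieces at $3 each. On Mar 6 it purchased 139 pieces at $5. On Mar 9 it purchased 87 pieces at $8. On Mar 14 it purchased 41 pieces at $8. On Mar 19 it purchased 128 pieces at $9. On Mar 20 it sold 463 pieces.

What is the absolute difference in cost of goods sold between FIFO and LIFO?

$1,093

FIFO COGS: 261 @ $3 + 139 @ $5 + 63 @ $8 = $1,982
LIFO COGS: 128 @ $9 + 41 @ $8 + 87 @ $8 + 139 @ $5 + 68 @ $3 = $3,075
Difference = |$1,982 − $3,075| = $1,093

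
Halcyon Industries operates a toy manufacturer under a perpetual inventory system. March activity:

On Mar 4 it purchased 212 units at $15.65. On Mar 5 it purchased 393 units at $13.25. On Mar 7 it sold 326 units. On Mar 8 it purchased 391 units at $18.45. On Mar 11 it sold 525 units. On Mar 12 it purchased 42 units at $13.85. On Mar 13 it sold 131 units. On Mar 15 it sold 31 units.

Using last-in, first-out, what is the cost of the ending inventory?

Mar 7, 326 sold [LIFO — newest first]: 326 @ $13.25 = $4,319.50
Mar 11, 525 sold [LIFO — newest first]: 391 @ $18.45 + 67 @ $13.25 + 67 @ $15.65 = $9,150.25
Mar 13, 131 sold [LIFO — newest first]: 42 @ $13.85 + 89 @ $15.65 = $1,974.55
Mar 15, 31 sold [LIFO — newest first]: 31 @ $15.65 = $485.15
Total COGS = $4,319.50 + $9,150.25 + $1,974.55 + $485.15 = $15,929.45
Ending inventory: 25 @ $15.65 = $391.25

Ending inventory = $391.25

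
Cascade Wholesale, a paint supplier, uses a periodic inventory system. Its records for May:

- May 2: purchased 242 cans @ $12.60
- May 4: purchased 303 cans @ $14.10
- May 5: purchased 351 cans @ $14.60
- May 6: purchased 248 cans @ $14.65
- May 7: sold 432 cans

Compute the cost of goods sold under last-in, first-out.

COGS = $6,319.60

May 7, 432 sold [LIFO — newest first]: 248 @ $14.65 + 184 @ $14.60 = $6,319.60
Ending inventory: 242 @ $12.60 + 303 @ $14.10 + 167 @ $14.60 = $9,759.70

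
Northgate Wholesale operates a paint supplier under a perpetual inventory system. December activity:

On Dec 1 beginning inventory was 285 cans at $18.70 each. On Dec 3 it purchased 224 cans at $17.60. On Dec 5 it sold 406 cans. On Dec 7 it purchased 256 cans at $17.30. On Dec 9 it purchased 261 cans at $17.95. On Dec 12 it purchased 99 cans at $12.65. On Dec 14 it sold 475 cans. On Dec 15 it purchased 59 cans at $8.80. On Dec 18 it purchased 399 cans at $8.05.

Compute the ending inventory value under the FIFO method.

Dec 5, 406 sold [FIFO — oldest first]: 285 @ $18.70 + 121 @ $17.60 = $7,459.10
Dec 14, 475 sold [FIFO — oldest first]: 103 @ $17.60 + 256 @ $17.30 + 116 @ $17.95 = $8,323.80
Total COGS = $7,459.10 + $8,323.80 = $15,782.90
Ending inventory: 145 @ $17.95 + 99 @ $12.65 + 59 @ $8.80 + 399 @ $8.05 = $7,586.25

Ending inventory = $7,586.25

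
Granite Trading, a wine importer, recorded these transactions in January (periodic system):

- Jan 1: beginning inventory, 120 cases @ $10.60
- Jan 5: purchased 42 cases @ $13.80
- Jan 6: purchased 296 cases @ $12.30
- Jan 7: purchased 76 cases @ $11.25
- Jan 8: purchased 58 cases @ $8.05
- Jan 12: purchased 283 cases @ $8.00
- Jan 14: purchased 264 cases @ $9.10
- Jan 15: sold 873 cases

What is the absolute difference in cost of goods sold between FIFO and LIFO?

$712.40

FIFO COGS: 120 @ $10.60 + 42 @ $13.80 + 296 @ $12.30 + 76 @ $11.25 + 58 @ $8.05 + 281 @ $8.00 = $9,062.30
LIFO COGS: 264 @ $9.10 + 283 @ $8.00 + 58 @ $8.05 + 76 @ $11.25 + 192 @ $12.30 = $8,349.90
Difference = |$9,062.30 − $8,349.90| = $712.40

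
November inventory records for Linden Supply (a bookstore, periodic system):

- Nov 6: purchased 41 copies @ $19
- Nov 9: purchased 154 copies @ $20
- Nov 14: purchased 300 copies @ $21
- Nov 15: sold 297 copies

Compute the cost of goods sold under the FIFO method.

COGS = $6,001

Nov 15, 297 sold [FIFO — oldest first]: 41 @ $19 + 154 @ $20 + 102 @ $21 = $6,001
Ending inventory: 198 @ $21 = $4,158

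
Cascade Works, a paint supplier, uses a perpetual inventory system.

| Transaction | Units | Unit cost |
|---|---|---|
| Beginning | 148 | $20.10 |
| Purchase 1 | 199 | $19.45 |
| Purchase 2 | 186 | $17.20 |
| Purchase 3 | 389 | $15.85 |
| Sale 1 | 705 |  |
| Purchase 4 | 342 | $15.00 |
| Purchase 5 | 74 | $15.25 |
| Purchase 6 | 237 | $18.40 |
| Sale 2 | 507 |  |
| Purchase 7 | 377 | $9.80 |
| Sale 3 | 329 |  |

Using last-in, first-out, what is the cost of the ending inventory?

Sale 1 (705) [LIFO — newest first]: 389 @ $15.85 + 186 @ $17.20 + 130 @ $19.45 = $11,893.35
Sale 2 (507) [LIFO — newest first]: 237 @ $18.40 + 74 @ $15.25 + 196 @ $15.00 = $8,429.30
Sale 3 (329) [LIFO — newest first]: 329 @ $9.80 = $3,224.20
Total COGS = $11,893.35 + $8,429.30 + $3,224.20 = $23,546.85
Ending inventory: 148 @ $20.10 + 69 @ $19.45 + 146 @ $15.00 + 48 @ $9.80 = $6,977.25

Ending inventory = $6,977.25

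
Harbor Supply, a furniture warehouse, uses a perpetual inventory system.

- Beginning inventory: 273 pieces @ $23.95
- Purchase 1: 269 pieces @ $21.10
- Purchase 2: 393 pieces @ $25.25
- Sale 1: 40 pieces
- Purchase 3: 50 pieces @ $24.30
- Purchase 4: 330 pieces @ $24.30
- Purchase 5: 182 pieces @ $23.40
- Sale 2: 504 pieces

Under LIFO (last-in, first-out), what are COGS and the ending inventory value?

Sale 1 (40) [LIFO — newest first]: 40 @ $25.25 = $1,010.00
Sale 2 (504) [LIFO — newest first]: 182 @ $23.40 + 322 @ $24.30 = $12,083.40
Total COGS = $1,010.00 + $12,083.40 = $13,093.40
Ending inventory: 273 @ $23.95 + 269 @ $21.10 + 353 @ $25.25 + 50 @ $24.30 + 8 @ $24.30 = $22,536.90
Check: goods available $35,630.30 = COGS $13,093.40 + ending $22,536.90

COGS = $13,093.40; ending inventory = $22,536.90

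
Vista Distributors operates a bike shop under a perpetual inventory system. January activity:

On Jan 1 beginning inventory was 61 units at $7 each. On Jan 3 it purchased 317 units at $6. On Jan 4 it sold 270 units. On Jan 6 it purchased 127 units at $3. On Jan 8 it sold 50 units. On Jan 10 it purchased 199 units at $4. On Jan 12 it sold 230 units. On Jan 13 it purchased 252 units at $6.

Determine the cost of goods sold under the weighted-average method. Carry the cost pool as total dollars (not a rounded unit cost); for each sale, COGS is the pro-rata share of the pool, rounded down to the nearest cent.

COGS = $2,856.39

After Jan 1: 61 on hand, pool $427.00 (≈ $7.0000 each)
After Jan 3: 378 on hand, pool $2,329.00 (≈ $6.1614 each)
Jan 4, sell 270: 270/378 × $2,329.00 → $1,663.57
After Jan 6: 235 on hand, pool $1,046.43 (≈ $4.4529 each)
Jan 8, sell 50: 50/235 × $1,046.43 → $222.64
After Jan 10: 384 on hand, pool $1,619.79 (≈ $4.2182 each)
Jan 12, sell 230: 230/384 × $1,619.79 → $970.18
After Jan 13: 406 on hand, pool $2,161.61 (≈ $5.3242 each)
Total COGS = $1,663.57 + $222.64 + $970.18 = $2,856.39
Ending inventory (cost pool remaining) = $2,161.61
Check: goods available $5,018.00 = COGS $2,856.39 + ending $2,161.61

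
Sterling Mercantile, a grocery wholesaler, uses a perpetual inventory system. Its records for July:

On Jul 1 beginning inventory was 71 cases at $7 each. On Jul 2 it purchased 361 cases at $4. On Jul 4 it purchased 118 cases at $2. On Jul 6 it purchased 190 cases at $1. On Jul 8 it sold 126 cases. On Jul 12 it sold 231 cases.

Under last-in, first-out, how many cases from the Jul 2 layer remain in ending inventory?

312

Jul 8, 126 sold [LIFO — newest first]: 126 @ $1 = $126
Jul 12, 231 sold [LIFO — newest first]: 64 @ $1 + 118 @ $2 + 49 @ $4 = $496
Total COGS = $126 + $496 = $622
Ending inventory: 71 @ $7 + 312 @ $4 = $1,745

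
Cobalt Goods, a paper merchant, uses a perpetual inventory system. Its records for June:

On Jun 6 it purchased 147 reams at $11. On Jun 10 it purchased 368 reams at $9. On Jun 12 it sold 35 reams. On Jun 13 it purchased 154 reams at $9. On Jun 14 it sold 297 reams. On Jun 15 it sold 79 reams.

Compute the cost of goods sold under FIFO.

Jun 12, 35 sold [FIFO — oldest first]: 35 @ $11 = $385
Jun 14, 297 sold [FIFO — oldest first]: 112 @ $11 + 185 @ $9 = $2,897
Jun 15, 79 sold [FIFO — oldest first]: 79 @ $9 = $711
Total COGS = $385 + $2,897 + $711 = $3,993
Ending inventory: 104 @ $9 + 154 @ $9 = $2,322

COGS = $3,993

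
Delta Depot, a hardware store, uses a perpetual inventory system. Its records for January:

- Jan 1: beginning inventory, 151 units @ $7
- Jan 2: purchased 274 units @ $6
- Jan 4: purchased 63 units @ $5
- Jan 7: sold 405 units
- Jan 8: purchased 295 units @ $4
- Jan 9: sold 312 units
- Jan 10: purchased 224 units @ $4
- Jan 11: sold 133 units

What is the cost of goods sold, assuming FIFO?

COGS = $4,464

Jan 7, 405 sold [FIFO — oldest first]: 151 @ $7 + 254 @ $6 = $2,581
Jan 9, 312 sold [FIFO — oldest first]: 20 @ $6 + 63 @ $5 + 229 @ $4 = $1,351
Jan 11, 133 sold [FIFO — oldest first]: 66 @ $4 + 67 @ $4 = $532
Total COGS = $2,581 + $1,351 + $532 = $4,464
Ending inventory: 157 @ $4 = $628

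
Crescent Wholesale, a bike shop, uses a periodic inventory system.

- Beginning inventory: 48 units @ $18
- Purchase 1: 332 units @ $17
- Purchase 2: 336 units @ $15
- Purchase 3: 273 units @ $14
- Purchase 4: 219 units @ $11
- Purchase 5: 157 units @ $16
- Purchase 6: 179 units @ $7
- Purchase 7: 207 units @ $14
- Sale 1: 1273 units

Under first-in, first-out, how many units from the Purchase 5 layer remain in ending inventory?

92

Sale 1 (1273) [FIFO — oldest first]: 48 @ $18 + 332 @ $17 + 336 @ $15 + 273 @ $14 + 219 @ $11 + 65 @ $16 = $18,819
Ending inventory: 92 @ $16 + 179 @ $7 + 207 @ $14 = $5,623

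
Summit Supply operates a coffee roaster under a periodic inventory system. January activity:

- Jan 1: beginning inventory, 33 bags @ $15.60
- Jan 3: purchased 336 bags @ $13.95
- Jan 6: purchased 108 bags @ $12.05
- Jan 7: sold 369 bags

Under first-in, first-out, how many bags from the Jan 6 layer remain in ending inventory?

Jan 7, 369 sold [FIFO — oldest first]: 33 @ $15.60 + 336 @ $13.95 = $5,202.00
Ending inventory: 108 @ $12.05 = $1,301.40
Check: goods available $6,503.40 = COGS $5,202.00 + ending $1,301.40

108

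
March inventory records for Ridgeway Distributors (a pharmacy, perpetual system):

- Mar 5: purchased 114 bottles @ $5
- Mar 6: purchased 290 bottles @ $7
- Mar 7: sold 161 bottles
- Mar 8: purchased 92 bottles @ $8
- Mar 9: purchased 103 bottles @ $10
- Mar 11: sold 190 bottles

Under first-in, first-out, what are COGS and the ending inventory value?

Mar 7, 161 sold [FIFO — oldest first]: 114 @ $5 + 47 @ $7 = $899
Mar 11, 190 sold [FIFO — oldest first]: 190 @ $7 = $1,330
Total COGS = $899 + $1,330 = $2,229
Ending inventory: 53 @ $7 + 92 @ $8 + 103 @ $10 = $2,137
Check: goods available $4,366 = COGS $2,229 + ending $2,137

COGS = $2,229; ending inventory = $2,137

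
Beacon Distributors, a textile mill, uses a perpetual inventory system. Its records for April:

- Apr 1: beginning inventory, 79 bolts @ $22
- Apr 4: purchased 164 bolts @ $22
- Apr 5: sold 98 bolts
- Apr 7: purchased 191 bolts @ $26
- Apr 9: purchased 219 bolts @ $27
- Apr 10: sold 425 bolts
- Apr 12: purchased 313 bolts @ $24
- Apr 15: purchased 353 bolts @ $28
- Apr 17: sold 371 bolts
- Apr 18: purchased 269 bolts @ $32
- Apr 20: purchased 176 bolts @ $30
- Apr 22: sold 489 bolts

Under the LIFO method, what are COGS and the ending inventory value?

Apr 5, 98 sold [LIFO — newest first]: 98 @ $22 = $2,156
Apr 10, 425 sold [LIFO — newest first]: 219 @ $27 + 191 @ $26 + 15 @ $22 = $11,209
Apr 17, 371 sold [LIFO — newest first]: 353 @ $28 + 18 @ $24 = $10,316
Apr 22, 489 sold [LIFO — newest first]: 176 @ $30 + 269 @ $32 + 44 @ $24 = $14,944
Total COGS = $2,156 + $11,209 + $10,316 + $14,944 = $38,625
Ending inventory: 79 @ $22 + 51 @ $22 + 251 @ $24 = $8,884

COGS = $38,625; ending inventory = $8,884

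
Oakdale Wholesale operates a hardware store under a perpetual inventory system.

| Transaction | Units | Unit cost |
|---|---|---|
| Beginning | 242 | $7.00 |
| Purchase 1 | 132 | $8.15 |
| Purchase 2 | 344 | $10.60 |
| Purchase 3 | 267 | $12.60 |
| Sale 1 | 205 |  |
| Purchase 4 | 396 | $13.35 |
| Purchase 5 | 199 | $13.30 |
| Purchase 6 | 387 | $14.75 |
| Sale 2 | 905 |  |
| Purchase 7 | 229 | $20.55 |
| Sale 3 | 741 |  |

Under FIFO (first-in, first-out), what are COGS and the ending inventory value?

Sale 1 (205) [FIFO — oldest first]: 205 @ $7.00 = $1,435.00
Sale 2 (905) [FIFO — oldest first]: 37 @ $7.00 + 132 @ $8.15 + 344 @ $10.60 + 267 @ $12.60 + 125 @ $13.35 = $10,014.15
Sale 3 (741) [FIFO — oldest first]: 271 @ $13.35 + 199 @ $13.30 + 271 @ $14.75 = $10,261.80
Total COGS = $1,435.00 + $10,014.15 + $10,261.80 = $21,710.95
Ending inventory: 116 @ $14.75 + 229 @ $20.55 = $6,416.95

COGS = $21,710.95; ending inventory = $6,416.95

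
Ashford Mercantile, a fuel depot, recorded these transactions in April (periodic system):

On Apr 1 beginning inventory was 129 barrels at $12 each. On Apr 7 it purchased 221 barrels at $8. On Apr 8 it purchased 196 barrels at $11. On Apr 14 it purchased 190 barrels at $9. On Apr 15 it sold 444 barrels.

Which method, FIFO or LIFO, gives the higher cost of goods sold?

FIFO

FIFO COGS: 129 @ $12 + 221 @ $8 + 94 @ $11 = $4,350
LIFO COGS: 190 @ $9 + 196 @ $11 + 58 @ $8 = $4,330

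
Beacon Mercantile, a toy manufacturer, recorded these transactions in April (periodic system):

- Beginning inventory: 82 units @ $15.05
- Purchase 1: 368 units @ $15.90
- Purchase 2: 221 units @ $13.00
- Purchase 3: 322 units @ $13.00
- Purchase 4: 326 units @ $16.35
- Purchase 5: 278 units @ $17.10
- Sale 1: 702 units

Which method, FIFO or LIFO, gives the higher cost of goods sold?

FIFO COGS: 82 @ $15.05 + 368 @ $15.90 + 221 @ $13.00 + 31 @ $13.00 = $10,361.30
LIFO COGS: 278 @ $17.10 + 326 @ $16.35 + 98 @ $13.00 = $11,357.90

LIFO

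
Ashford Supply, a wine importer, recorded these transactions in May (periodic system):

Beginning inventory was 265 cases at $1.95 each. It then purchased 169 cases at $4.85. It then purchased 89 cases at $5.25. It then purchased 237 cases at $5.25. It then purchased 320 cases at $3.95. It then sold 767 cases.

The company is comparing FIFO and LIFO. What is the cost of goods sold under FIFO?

COGS = $3,075.55

FIFO COGS: 265 @ $1.95 + 169 @ $4.85 + 89 @ $5.25 + 237 @ $5.25 + 7 @ $3.95 = $3,075.55
LIFO COGS: 320 @ $3.95 + 237 @ $5.25 + 89 @ $5.25 + 121 @ $4.85 = $3,562.35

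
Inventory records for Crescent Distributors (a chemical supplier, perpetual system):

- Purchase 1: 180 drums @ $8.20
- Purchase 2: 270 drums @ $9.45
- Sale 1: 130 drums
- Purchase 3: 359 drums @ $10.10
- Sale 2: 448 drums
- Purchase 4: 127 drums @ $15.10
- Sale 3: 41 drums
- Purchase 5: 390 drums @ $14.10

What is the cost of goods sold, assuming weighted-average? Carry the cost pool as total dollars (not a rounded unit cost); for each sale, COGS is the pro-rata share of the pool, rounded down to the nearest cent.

After Purchase 1: 180 on hand, pool $1,476.00 (≈ $8.2000 each)
After Purchase 2: 450 on hand, pool $4,027.50 (≈ $8.9500 each)
Sale 1, sell 130: 130/450 × $4,027.50 → $1,163.50
After Purchase 3: 679 on hand, pool $6,489.90 (≈ $9.5580 each)
Sale 2, sell 448: 448/679 × $6,489.90 → $4,281.99
After Purchase 4: 358 on hand, pool $4,125.61 (≈ $11.5241 each)
Sale 3, sell 41: 41/358 × $4,125.61 → $472.48
After Purchase 5: 707 on hand, pool $9,152.13 (≈ $12.9450 each)
Total COGS = $1,163.50 + $4,281.99 + $472.48 = $5,917.97
Ending inventory (cost pool remaining) = $9,152.13
Check: goods available $15,070.10 = COGS $5,917.97 + ending $9,152.13

COGS = $5,917.97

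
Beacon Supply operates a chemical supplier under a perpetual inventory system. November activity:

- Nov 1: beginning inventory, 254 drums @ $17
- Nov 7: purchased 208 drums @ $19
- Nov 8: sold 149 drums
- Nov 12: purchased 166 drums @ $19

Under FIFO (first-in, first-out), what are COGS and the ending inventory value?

Nov 8, 149 sold [FIFO — oldest first]: 149 @ $17 = $2,533
Ending inventory: 105 @ $17 + 208 @ $19 + 166 @ $19 = $8,891

COGS = $2,533; ending inventory = $8,891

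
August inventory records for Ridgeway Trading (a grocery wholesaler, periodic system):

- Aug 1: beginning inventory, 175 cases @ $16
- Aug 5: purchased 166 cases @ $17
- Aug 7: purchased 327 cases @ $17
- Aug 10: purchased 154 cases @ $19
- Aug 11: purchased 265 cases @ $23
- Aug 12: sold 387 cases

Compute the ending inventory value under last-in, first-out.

Ending inventory = $11,789

Aug 12, 387 sold [LIFO — newest first]: 265 @ $23 + 122 @ $19 = $8,413
Ending inventory: 175 @ $16 + 166 @ $17 + 327 @ $17 + 32 @ $19 = $11,789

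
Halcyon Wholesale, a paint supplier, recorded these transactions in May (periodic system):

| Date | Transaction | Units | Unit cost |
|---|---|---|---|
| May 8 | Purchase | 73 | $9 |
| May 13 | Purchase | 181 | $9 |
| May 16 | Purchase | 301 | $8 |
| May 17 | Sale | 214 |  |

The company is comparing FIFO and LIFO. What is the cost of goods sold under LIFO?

FIFO COGS: 73 @ $9 + 141 @ $9 = $1,926
LIFO COGS: 214 @ $8 = $1,712

COGS = $1,712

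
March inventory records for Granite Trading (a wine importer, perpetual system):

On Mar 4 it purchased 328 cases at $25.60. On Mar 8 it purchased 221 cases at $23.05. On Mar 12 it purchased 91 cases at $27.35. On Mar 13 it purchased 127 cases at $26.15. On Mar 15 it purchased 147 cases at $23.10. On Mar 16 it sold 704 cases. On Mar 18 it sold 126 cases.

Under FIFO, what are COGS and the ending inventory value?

Mar 16, 704 sold [FIFO — oldest first]: 328 @ $25.60 + 221 @ $23.05 + 91 @ $27.35 + 64 @ $26.15 = $17,653.30
Mar 18, 126 sold [FIFO — oldest first]: 63 @ $26.15 + 63 @ $23.10 = $3,102.75
Total COGS = $17,653.30 + $3,102.75 = $20,756.05
Ending inventory: 84 @ $23.10 = $1,940.40
Check: goods available $22,696.45 = COGS $20,756.05 + ending $1,940.40

COGS = $20,756.05; ending inventory = $1,940.40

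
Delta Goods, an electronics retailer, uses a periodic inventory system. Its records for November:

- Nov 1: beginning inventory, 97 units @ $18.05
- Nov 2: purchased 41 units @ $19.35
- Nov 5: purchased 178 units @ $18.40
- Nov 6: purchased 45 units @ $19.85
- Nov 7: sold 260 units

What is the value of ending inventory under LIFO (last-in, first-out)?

Ending inventory = $1,828.25

Nov 7, 260 sold [LIFO — newest first]: 45 @ $19.85 + 178 @ $18.40 + 37 @ $19.35 = $4,884.40
Ending inventory: 97 @ $18.05 + 4 @ $19.35 = $1,828.25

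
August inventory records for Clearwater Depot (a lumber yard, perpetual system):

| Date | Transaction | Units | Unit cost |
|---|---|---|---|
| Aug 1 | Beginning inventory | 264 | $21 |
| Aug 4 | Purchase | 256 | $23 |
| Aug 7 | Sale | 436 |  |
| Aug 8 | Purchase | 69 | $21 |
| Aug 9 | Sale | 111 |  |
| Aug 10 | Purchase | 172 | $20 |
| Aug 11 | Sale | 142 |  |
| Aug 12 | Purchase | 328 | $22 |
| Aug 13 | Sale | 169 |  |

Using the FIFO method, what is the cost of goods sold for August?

Aug 7, 436 sold [FIFO — oldest first]: 264 @ $21 + 172 @ $23 = $9,500
Aug 9, 111 sold [FIFO — oldest first]: 84 @ $23 + 27 @ $21 = $2,499
Aug 11, 142 sold [FIFO — oldest first]: 42 @ $21 + 100 @ $20 = $2,882
Aug 13, 169 sold [FIFO — oldest first]: 72 @ $20 + 97 @ $22 = $3,574
Total COGS = $9,500 + $2,499 + $2,882 + $3,574 = $18,455
Ending inventory: 231 @ $22 = $5,082
Check: goods available $23,537 = COGS $18,455 + ending $5,082

COGS = $18,455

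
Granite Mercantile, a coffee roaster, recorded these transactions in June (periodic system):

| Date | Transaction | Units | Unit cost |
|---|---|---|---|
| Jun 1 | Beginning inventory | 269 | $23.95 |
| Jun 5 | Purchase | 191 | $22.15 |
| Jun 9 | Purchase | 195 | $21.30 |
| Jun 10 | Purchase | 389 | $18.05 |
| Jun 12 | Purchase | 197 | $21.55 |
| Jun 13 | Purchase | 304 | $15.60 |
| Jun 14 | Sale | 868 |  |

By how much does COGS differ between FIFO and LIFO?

FIFO COGS: 269 @ $23.95 + 191 @ $22.15 + 195 @ $21.30 + 213 @ $18.05 = $18,671.35
LIFO COGS: 304 @ $15.60 + 197 @ $21.55 + 367 @ $18.05 = $15,612.10
Difference = |$18,671.35 − $15,612.10| = $3,059.25

$3,059.25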